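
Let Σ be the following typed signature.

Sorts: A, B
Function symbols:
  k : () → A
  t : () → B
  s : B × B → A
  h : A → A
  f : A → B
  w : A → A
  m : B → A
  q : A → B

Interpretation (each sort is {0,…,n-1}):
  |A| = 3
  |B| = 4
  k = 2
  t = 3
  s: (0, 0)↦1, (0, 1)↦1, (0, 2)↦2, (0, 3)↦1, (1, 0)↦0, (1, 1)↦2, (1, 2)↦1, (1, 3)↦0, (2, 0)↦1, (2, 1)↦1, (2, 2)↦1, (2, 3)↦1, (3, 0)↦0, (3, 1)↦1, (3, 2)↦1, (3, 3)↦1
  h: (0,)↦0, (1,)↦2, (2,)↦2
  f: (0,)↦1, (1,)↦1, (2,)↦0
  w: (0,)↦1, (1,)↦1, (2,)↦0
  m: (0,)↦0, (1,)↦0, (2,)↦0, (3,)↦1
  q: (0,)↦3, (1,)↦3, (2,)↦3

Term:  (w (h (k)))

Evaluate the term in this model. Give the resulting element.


value = 0

  k = 2
  (h (k)) = h(2,) = 2
  (w (h (k))) = w(2,) = 0


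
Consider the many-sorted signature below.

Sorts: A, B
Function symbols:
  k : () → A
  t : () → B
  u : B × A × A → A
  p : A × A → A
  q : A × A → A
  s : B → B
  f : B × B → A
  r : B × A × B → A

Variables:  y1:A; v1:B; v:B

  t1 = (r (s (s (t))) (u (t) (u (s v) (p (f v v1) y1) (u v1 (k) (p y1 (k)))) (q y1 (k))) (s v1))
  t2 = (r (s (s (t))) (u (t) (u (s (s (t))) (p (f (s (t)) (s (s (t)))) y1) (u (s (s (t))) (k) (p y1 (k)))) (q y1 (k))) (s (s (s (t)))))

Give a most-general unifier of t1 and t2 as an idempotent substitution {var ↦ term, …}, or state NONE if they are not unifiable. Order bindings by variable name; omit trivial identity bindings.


{v ↦ (s (t)), v1 ↦ (s (s (t)))}


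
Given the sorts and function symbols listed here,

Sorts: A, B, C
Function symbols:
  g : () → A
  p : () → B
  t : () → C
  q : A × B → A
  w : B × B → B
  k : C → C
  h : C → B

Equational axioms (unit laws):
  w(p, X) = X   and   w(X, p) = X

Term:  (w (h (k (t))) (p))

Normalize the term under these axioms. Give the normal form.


normal form = (h (k (t)))

1. (w (h (k (t))) (p))  →  (h (k (t)))


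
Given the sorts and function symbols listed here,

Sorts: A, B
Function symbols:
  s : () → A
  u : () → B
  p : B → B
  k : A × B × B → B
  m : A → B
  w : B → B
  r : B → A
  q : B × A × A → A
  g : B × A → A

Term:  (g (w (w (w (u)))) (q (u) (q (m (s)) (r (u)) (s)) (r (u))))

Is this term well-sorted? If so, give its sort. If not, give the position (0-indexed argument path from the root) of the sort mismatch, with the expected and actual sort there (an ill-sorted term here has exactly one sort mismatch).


        (u) : B
      (w (u)) : B
    (w (w (u))) : B
  (w (w (w (u)))) : B
    (u) : B
        (s) : A
      (m (s)) : B
        (u) : B
      (r (u)) : A
      (s) : A
    (q (m (s)) (r (u)) (s)) : A
      (u) : B
    (r (u)) : A
  (q (u) (q (m (s)) (r (u)) (s)) (r (u))) : A
(g (w (w (w (u)))) (q (u) (q (m (s)) (r (u)) (s)) (r (u)))) : A

well-sorted; sort = A


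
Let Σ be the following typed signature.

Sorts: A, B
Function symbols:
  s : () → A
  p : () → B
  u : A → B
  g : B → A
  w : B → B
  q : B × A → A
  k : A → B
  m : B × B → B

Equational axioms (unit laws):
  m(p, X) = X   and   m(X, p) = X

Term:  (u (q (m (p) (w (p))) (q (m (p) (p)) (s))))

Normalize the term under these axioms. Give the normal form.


1. (u (q (m (p) (w (p))) (q (m (p) (p)) (s))))  →  (u (q (w (p)) (q (m (p) (p)) (s))))
2. (u (q (w (p)) (q (m (p) (p)) (s))))  →  (u (q (w (p)) (q (p) (s))))

normal form = (u (q (w (p)) (q (p) (s))))


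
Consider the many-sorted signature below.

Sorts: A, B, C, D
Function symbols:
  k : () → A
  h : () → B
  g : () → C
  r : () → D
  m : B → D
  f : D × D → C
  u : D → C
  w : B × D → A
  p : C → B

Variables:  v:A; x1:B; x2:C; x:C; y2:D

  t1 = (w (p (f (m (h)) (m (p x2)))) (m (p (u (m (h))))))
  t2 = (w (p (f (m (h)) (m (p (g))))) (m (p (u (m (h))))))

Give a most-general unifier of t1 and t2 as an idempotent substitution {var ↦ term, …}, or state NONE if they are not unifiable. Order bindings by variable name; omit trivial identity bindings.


{x2 ↦ (g)}


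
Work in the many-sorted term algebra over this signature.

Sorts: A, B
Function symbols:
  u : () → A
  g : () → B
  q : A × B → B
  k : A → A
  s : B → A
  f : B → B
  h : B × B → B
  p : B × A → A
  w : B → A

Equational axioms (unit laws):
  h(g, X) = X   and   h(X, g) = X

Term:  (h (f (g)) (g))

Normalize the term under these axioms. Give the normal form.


1. (h (f (g)) (g))  →  (f (g))

normal form = (f (g))


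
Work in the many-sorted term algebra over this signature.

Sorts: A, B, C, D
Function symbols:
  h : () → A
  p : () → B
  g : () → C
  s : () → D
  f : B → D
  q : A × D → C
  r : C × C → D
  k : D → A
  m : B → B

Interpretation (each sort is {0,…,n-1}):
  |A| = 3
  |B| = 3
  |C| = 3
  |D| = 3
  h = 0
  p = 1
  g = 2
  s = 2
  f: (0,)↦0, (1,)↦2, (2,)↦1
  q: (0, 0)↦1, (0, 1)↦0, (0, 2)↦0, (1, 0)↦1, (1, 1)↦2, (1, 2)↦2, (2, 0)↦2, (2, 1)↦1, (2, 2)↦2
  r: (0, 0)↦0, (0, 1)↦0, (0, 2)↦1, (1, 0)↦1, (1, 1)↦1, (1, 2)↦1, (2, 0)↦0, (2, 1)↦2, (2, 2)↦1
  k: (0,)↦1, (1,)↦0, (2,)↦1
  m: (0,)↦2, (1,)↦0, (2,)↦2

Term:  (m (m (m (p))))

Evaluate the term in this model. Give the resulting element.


  p = 1
  (m (p)) = m(1,) = 0
  (m (m (p))) = m(0,) = 2
  (m (m (m (p)))) = m(2,) = 2

value = 2


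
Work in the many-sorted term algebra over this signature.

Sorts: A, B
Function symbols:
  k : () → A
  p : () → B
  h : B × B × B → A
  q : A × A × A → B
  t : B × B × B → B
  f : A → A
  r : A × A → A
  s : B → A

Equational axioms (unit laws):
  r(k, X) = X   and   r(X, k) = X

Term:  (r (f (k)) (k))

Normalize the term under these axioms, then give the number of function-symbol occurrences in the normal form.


1. (r (f (k)) (k))  →  (f (k))
normal form: (f (k))

size = 2


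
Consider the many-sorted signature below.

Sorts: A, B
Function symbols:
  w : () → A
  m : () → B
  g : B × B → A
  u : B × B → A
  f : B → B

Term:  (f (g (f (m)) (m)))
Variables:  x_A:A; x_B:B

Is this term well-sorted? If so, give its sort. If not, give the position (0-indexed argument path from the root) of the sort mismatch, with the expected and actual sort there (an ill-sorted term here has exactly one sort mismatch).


ill-sorted at position [0]: expected B, got A

      (m) : B
    (f (m)) : B
    (m) : B
  (g (f (m)) (m)) : A
(f (g (f (m)) (m))) : ✗ arg 0 at [0] has sort A, expected B


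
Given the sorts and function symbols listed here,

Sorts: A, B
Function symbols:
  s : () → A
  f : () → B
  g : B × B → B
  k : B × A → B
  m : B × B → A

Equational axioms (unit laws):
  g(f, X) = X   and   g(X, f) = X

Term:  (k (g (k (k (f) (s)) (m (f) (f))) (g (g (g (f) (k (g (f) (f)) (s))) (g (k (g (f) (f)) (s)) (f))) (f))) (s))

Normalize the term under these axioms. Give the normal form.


1. (k (g (k (k (f) (s)) (m (f) (f))) (g (g (g (f) (k (g (f) (f)) (s))) (g (k (g (f) (f)) (s)) (f))) (f))) (s))  →  (k (g (k (k (f) (s)) (m (f) (f))) (g (g (f) (k (g (f) (f)) (s))) (g (k (g (f) (f)) (s)) (f)))) (s))
2. (k (g (k (k (f) (s)) (m (f) (f))) (g (g (f) (k (g (f) (f)) (s))) (g (k (g (f) (f)) (s)) (f)))) (s))  →  (k (g (k (k (f) (s)) (m (f) (f))) (g (k (g (f) (f)) (s)) (g (k (g (f) (f)) (s)) (f)))) (s))
3. (k (g (k (k (f) (s)) (m (f) (f))) (g (k (g (f) (f)) (s)) (g (k (g (f) (f)) (s)) (f)))) (s))  →  (k (g (k (k (f) (s)) (m (f) (f))) (g (k (f) (s)) (g (k (g (f) (f)) (s)) (f)))) (s))
4. (k (g (k (k (f) (s)) (m (f) (f))) (g (k (f) (s)) (g (k (g (f) (f)) (s)) (f)))) (s))  →  (k (g (k (k (f) (s)) (m (f) (f))) (g (k (f) (s)) (k (g (f) (f)) (s)))) (s))
5. (k (g (k (k (f) (s)) (m (f) (f))) (g (k (f) (s)) (k (g (f) (f)) (s)))) (s))  →  (k (g (k (k (f) (s)) (m (f) (f))) (g (k (f) (s)) (k (f) (s)))) (s))

normal form = (k (g (k (k (f) (s)) (m (f) (f))) (g (k (f) (s)) (k (f) (s)))) (s))


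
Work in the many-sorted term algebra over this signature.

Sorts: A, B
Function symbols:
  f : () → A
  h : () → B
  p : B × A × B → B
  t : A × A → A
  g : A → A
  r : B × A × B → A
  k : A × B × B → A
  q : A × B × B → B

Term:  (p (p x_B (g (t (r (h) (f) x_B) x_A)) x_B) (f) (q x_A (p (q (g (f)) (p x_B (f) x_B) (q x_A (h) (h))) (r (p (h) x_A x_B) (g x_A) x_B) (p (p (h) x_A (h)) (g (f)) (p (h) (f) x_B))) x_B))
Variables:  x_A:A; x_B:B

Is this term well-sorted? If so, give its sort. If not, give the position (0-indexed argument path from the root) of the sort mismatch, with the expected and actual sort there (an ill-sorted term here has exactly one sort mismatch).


well-sorted; sort = B

    x_B : B
          (h) : B
          (f) : A
          x_B : B
        (r (h) (f) x_B) : A
        x_A : A
      (t (r (h) (f) x_B) x_A) : A
    (g (t (r (h) (f) x_B) x_A)) : A
    x_B : B
  (p x_B (g (t (r (h) (f) x_B) x_A)) x_B) : B
  (f) : A
    x_A : A
          (f) : A
        (g (f)) : A
          x_B : B
          (f) : A
          x_B : B
        (p x_B (f) x_B) : B
          x_A : A
          (h) : B
          (h) : B
        (q x_A (h) (h)) : B
      (q (g (f)) (p x_B (f) x_B) (q x_A (h) (h))) : B
          (h) : B
          x_A : A
          x_B : B
        (p (h) x_A x_B) : B
          x_A : A
        (g x_A) : A
        x_B : B
      (r (p (h) x_A x_B) (g x_A) x_B) : A
          (h) : B
          x_A : A
          (h) : B
        (p (h) x_A (h)) : B
          (f) : A
        (g (f)) : A
          (h) : B
          (f) : A
          x_B : B
        (p (h) (f) x_B) : B
      (p (p (h) x_A (h)) (g (f)) (p (h) (f) x_B)) : B
    (p (q (g (f)) (p x_B (f) x_B) (q x_A (h) (h))) (r (p (h) x_A x_B) (g x_A) x_B) (p (p (h) x_A (h)) (g (f)) (p (h) (f) x_B))) : B
    x_B : B
  (q x_A (p (q (g (f)) (p x_B (f) x_B) (q x_A (h) (h))) (r (p (h) x_A x_B) (g x_A) x_B) (p (p (h) x_A (h)) (g (f)) (p (h) (f) x_B))) x_B) : B
(p (p x_B (g (t (r (h) (f) x_B) x_A)) x_B) (f) (q x_A (p (q (g (f)) (p x_B (f) x_B) (q x_A (h) (h))) (r (p (h) x_A x_B) (g x_A) x_B) (p (p (h) x_A (h)) (g (f)) (p (h) (f) x_B))) x_B)) : B


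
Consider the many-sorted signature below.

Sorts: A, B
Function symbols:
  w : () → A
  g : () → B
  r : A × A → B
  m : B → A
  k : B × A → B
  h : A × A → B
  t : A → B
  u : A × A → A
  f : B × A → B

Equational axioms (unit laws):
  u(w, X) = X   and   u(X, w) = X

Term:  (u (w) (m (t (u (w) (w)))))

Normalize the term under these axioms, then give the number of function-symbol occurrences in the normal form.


1. (u (w) (m (t (u (w) (w)))))  →  (m (t (u (w) (w))))
2. (m (t (u (w) (w))))  →  (m (t (w)))
normal form: (m (t (w)))

size = 3


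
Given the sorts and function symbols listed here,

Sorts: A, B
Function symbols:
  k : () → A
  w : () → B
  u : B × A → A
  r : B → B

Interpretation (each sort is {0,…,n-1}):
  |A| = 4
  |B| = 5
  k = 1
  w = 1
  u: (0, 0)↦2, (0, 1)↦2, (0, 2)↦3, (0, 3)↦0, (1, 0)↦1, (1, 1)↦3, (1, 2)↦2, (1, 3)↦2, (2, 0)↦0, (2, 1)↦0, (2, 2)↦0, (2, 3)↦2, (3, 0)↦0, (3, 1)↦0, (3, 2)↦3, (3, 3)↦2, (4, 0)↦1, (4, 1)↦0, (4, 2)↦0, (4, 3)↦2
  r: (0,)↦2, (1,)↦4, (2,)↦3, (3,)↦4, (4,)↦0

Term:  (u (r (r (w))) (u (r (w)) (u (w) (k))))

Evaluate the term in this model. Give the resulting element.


  w = 1
  (r (w)) = r(1,) = 4
  (r (r (w))) = r(4,) = 0
  w = 1
  (r (w)) = r(1,) = 4
  w = 1
  k = 1
  (u (w) (k)) = u(1, 1) = 3
  (u (r (w)) (u (w) (k))) = u(4, 3) = 2
  (u (r (r (w))) (u (r (w)) (u (w) (k)))) = u(0, 2) = 3

value = 3


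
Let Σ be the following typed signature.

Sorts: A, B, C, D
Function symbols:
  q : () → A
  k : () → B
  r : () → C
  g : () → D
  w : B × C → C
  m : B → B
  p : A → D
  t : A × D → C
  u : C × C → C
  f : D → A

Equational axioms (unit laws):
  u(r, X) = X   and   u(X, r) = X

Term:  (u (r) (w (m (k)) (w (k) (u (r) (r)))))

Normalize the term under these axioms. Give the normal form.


normal form = (w (m (k)) (w (k) (r)))

1. (u (r) (w (m (k)) (w (k) (u (r) (r)))))  →  (w (m (k)) (w (k) (u (r) (r))))
2. (w (m (k)) (w (k) (u (r) (r))))  →  (w (m (k)) (w (k) (r)))


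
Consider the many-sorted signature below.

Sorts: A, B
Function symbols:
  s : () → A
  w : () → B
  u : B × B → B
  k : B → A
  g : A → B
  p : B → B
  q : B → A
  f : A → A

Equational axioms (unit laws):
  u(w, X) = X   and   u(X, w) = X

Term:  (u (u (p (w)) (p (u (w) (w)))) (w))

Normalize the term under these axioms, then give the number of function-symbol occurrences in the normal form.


size = 5

1. (u (u (p (w)) (p (u (w) (w)))) (w))  →  (u (p (w)) (p (u (w) (w))))
2. (u (p (w)) (p (u (w) (w))))  →  (u (p (w)) (p (w)))
normal form: (u (p (w)) (p (w)))


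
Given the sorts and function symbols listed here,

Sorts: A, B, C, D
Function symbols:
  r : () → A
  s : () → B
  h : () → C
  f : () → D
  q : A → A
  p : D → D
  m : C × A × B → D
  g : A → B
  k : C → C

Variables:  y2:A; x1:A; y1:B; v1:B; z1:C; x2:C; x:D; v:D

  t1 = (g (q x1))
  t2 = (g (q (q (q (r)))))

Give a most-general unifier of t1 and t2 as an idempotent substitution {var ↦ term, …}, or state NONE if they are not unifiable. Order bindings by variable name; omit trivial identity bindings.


{x1 ↦ (q (q (r)))}


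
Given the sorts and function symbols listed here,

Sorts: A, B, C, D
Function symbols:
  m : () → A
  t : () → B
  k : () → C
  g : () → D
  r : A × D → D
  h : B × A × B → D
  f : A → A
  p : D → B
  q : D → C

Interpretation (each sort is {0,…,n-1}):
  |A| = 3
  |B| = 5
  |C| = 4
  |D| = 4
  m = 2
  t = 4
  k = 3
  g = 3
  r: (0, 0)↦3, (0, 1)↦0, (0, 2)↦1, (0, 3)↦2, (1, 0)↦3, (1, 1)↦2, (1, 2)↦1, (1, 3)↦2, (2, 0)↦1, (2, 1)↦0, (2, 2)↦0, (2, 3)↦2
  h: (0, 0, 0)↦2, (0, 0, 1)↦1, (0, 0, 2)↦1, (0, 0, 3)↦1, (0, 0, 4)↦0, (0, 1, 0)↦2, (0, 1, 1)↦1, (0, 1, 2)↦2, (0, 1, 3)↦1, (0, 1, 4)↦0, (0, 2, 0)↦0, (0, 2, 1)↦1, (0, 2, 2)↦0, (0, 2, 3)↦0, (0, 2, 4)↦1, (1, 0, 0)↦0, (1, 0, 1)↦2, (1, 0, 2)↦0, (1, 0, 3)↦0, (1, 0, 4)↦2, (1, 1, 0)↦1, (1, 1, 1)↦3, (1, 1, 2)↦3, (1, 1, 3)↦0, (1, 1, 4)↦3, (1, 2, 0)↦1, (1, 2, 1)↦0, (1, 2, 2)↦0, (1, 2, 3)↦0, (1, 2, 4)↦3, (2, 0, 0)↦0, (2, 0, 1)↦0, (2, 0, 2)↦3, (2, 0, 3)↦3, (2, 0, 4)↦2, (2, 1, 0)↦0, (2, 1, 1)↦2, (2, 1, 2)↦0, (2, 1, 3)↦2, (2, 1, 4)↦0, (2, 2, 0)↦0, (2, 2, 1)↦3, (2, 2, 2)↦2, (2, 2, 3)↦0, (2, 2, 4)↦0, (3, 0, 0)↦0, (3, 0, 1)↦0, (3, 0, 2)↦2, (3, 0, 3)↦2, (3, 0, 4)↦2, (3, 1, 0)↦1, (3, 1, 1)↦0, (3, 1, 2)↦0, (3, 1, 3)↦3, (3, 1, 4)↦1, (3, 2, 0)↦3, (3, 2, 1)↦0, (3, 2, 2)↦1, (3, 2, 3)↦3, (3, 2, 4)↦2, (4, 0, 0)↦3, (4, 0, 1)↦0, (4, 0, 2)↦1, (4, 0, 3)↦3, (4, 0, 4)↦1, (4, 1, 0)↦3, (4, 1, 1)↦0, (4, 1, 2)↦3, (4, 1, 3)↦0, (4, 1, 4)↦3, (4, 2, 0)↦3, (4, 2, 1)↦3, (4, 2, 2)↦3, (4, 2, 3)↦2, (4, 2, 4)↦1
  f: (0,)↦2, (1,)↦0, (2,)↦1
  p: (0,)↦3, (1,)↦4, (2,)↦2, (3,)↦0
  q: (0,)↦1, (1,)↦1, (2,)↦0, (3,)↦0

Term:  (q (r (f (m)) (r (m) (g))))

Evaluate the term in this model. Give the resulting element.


value = 1

  m = 2
  (f (m)) = f(2,) = 1
  m = 2
  g = 3
  (r (m) (g)) = r(2, 3) = 2
  (r (f (m)) (r (m) (g))) = r(1, 2) = 1
  (q (r (f (m)) (r (m) (g)))) = q(1,) = 1


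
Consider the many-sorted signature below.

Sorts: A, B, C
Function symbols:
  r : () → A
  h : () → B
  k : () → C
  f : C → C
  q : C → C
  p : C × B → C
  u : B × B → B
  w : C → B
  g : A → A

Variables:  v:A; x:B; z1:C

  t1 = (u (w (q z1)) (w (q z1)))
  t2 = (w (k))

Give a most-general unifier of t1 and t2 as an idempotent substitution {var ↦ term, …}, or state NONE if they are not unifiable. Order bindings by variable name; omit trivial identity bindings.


head clash or occurs-check failure — not unifiable

NONE (not unifiable)


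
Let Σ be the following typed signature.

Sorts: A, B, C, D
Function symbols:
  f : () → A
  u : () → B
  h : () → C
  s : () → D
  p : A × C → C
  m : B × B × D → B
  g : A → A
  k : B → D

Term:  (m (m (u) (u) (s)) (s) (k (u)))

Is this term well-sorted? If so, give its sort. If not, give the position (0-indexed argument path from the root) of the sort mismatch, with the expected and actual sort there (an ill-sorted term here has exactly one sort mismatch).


    (u) : B
    (u) : B
    (s) : D
  (m (u) (u) (s)) : B
  (s) : D
    (u) : B
  (k (u)) : D
(m (m (u) (u) (s)) (s) (k (u))) : ✗ arg 1 at [1] has sort D, expected B

ill-sorted at position [1]: expected B, got D


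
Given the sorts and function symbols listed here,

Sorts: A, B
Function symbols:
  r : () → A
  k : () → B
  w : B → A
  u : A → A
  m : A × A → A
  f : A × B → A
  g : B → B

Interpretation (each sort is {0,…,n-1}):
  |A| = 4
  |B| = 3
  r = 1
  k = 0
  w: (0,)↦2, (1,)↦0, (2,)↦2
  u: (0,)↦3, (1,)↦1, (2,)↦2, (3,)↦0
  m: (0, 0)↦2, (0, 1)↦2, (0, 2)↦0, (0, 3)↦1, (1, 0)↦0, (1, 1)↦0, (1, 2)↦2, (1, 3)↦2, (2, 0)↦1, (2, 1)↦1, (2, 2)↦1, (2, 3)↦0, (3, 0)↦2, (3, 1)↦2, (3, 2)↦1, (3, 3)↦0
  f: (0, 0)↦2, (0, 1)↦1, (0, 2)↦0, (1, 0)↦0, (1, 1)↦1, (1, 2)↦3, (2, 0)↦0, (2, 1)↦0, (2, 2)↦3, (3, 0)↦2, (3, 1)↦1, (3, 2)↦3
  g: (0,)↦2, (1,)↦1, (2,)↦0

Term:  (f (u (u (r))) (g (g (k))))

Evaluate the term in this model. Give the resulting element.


  r = 1
  (u (r)) = u(1,) = 1
  (u (u (r))) = u(1,) = 1
  k = 0
  (g (k)) = g(0,) = 2
  (g (g (k))) = g(2,) = 0
  (f (u (u (r))) (g (g (k)))) = f(1, 0) = 0

value = 0


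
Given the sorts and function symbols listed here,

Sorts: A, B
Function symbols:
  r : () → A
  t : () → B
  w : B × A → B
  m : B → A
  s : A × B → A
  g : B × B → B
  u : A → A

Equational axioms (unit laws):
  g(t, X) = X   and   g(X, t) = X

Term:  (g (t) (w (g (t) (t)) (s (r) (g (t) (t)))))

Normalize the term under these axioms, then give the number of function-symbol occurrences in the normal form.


1. (g (t) (w (g (t) (t)) (s (r) (g (t) (t)))))  →  (w (g (t) (t)) (s (r) (g (t) (t))))
2. (w (g (t) (t)) (s (r) (g (t) (t))))  →  (w (t) (s (r) (g (t) (t))))
3. (w (t) (s (r) (g (t) (t))))  →  (w (t) (s (r) (t)))
normal form: (w (t) (s (r) (t)))

size = 5


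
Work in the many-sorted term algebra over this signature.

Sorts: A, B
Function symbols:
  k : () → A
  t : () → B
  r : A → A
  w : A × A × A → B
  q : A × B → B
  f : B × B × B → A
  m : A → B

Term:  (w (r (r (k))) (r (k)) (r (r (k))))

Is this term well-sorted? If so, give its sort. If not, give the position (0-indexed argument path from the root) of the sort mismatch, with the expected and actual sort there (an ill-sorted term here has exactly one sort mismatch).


well-sorted; sort = B

      (k) : A
    (r (k)) : A
  (r (r (k))) : A
    (k) : A
  (r (k)) : A
      (k) : A
    (r (k)) : A
  (r (r (k))) : A
(w (r (r (k))) (r (k)) (r (r (k)))) : B


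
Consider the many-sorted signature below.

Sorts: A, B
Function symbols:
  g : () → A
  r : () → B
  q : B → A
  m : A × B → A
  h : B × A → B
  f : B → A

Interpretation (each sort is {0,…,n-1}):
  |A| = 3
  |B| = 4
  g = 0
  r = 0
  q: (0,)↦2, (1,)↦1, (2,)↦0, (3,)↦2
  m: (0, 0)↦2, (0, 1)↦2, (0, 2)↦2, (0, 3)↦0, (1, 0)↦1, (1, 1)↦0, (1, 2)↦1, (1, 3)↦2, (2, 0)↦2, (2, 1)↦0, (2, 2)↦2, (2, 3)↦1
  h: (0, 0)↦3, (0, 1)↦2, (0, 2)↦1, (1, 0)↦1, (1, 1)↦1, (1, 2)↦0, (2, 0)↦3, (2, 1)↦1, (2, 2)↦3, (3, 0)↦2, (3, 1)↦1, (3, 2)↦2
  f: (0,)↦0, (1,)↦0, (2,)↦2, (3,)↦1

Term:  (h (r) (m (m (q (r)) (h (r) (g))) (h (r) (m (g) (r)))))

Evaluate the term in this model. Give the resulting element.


  r = 0
  r = 0
  (q (r)) = q(0,) = 2
  r = 0
  g = 0
  (h (r) (g)) = h(0, 0) = 3
  (m (q (r)) (h (r) (g))) = m(2, 3) = 1
  r = 0
  g = 0
  r = 0
  (m (g) (r)) = m(0, 0) = 2
  (h (r) (m (g) (r))) = h(0, 2) = 1
  (m (m (q (r)) (h (r) (g))) (h (r) (m (g) (r)))) = m(1, 1) = 0
  (h (r) (m (m (q (r)) (h (r) (g))) (h (r) (m (g) (r))))) = h(0, 0) = 3

value = 3


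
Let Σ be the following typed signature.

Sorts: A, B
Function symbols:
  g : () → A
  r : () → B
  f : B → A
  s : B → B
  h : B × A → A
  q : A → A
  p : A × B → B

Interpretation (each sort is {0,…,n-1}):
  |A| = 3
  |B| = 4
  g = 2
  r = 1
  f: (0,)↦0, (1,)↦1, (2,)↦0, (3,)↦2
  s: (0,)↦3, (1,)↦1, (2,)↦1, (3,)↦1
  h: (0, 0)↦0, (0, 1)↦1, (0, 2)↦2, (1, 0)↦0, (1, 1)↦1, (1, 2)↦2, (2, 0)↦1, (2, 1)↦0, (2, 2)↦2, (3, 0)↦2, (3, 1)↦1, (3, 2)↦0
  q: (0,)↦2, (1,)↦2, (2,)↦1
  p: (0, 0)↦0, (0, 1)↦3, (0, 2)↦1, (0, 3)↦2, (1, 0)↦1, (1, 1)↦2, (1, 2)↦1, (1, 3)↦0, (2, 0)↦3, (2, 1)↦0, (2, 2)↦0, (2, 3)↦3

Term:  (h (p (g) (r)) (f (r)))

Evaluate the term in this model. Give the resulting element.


  g = 2
  r = 1
  (p (g) (r)) = p(2, 1) = 0
  r = 1
  (f (r)) = f(1,) = 1
  (h (p (g) (r)) (f (r))) = h(0, 1) = 1

value = 1


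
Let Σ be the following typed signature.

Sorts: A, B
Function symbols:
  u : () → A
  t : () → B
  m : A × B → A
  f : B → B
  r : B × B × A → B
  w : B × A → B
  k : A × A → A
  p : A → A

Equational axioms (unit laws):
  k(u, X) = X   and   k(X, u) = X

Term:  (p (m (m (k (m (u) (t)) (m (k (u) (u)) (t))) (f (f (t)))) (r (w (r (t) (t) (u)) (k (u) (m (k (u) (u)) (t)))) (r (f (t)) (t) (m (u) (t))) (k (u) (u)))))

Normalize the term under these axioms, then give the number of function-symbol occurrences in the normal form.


1. (p (m (m (k (m (u) (t)) (m (k (u) (u)) (t))) (f (f (t)))) (r (w (r (t) (t) (u)) (k (u) (m (k (u) (u)) (t)))) (r (f (t)) (t) (m (u) (t))) (k (u) (u)))))  →  (p (m (m (k (m (u) (t)) (m (u) (t))) (f (f (t)))) (r (w (r (t) (t) (u)) (k (u) (m (k (u) (u)) (t)))) (r (f (t)) (t) (m (u) (t))) (k (u) (u)))))
2. (p (m (m (k (m (u) (t)) (m (u) (t))) (f (f (t)))) (r (w (r (t) (t) (u)) (k (u) (m (k (u) (u)) (t)))) (r (f (t)) (t) (m (u) (t))) (k (u) (u)))))  →  (p (m (m (k (m (u) (t)) (m (u) (t))) (f (f (t)))) (r (w (r (t) (t) (u)) (m (k (u) (u)) (t))) (r (f (t)) (t) (m (u) (t))) (k (u) (u)))))
3. (p (m (m (k (m (u) (t)) (m (u) (t))) (f (f (t)))) (r (w (r (t) (t) (u)) (m (k (u) (u)) (t))) (r (f (t)) (t) (m (u) (t))) (k (u) (u)))))  →  (p (m (m (k (m (u) (t)) (m (u) (t))) (f (f (t)))) (r (w (r (t) (t) (u)) (m (u) (t))) (r (f (t)) (t) (m (u) (t))) (k (u) (u)))))
4. (p (m (m (k (m (u) (t)) (m (u) (t))) (f (f (t)))) (r (w (r (t) (t) (u)) (m (u) (t))) (r (f (t)) (t) (m (u) (t))) (k (u) (u)))))  →  (p (m (m (k (m (u) (t)) (m (u) (t))) (f (f (t)))) (r (w (r (t) (t) (u)) (m (u) (t))) (r (f (t)) (t) (m (u) (t))) (u))))
normal form: (p (m (m (k (m (u) (t)) (m (u) (t))) (f (f (t)))) (r (w (r (t) (t) (u)) (m (u) (t))) (r (f (t)) (t) (m (u) (t))) (u))))

size = 30


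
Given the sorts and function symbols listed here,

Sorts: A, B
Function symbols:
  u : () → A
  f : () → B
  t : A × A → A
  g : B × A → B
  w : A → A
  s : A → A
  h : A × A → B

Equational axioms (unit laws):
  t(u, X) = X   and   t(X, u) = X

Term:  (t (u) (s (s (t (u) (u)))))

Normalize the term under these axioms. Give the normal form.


normal form = (s (s (u)))

1. (t (u) (s (s (t (u) (u)))))  →  (s (s (t (u) (u))))
2. (s (s (t (u) (u))))  →  (s (s (u)))


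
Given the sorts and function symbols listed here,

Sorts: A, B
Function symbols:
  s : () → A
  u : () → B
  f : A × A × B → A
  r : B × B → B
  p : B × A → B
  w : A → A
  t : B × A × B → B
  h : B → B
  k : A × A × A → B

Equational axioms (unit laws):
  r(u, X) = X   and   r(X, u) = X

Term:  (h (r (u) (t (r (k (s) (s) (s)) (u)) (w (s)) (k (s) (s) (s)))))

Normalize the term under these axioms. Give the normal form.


1. (h (r (u) (t (r (k (s) (s) (s)) (u)) (w (s)) (k (s) (s) (s)))))  →  (h (t (r (k (s) (s) (s)) (u)) (w (s)) (k (s) (s) (s))))
2. (h (t (r (k (s) (s) (s)) (u)) (w (s)) (k (s) (s) (s))))  →  (h (t (k (s) (s) (s)) (w (s)) (k (s) (s) (s))))

normal form = (h (t (k (s) (s) (s)) (w (s)) (k (s) (s) (s))))


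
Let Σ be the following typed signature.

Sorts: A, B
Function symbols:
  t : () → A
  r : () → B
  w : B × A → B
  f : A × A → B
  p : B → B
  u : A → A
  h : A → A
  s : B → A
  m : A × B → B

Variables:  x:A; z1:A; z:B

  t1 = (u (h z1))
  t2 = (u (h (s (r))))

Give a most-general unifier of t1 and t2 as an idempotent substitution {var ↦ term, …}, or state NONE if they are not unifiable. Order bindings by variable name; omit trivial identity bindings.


{z1 ↦ (s (r))}


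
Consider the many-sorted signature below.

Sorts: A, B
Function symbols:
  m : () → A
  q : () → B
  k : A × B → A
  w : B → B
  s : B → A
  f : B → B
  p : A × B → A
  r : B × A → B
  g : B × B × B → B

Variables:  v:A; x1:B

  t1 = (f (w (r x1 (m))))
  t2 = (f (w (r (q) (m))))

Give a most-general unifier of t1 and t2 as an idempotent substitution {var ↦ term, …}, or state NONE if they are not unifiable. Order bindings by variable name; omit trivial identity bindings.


{x1 ↦ (q)}


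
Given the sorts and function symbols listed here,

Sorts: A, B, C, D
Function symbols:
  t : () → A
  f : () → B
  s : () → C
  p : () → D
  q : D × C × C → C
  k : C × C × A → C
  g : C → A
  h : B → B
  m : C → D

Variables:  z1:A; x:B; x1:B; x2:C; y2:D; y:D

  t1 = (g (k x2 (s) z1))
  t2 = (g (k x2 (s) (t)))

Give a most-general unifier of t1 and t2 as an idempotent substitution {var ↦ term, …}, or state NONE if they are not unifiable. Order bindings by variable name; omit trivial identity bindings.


{z1 ↦ (t)}


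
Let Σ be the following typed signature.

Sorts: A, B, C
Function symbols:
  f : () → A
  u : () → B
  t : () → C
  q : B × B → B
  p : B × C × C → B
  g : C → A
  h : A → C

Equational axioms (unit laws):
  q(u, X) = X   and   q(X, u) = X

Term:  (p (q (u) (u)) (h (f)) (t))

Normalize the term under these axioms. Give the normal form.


1. (p (q (u) (u)) (h (f)) (t))  →  (p (u) (h (f)) (t))

normal form = (p (u) (h (f)) (t))


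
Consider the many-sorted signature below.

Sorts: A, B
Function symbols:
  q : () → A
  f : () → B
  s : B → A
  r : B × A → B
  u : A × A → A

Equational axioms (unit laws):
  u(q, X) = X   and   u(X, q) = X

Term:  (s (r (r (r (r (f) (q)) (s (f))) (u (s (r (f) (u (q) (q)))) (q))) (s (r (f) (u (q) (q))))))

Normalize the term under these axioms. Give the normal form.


1. (s (r (r (r (r (f) (q)) (s (f))) (u (s (r (f) (u (q) (q)))) (q))) (s (r (f) (u (q) (q))))))  →  (s (r (r (r (r (f) (q)) (s (f))) (s (r (f) (u (q) (q))))) (s (r (f) (u (q) (q))))))
2. (s (r (r (r (r (f) (q)) (s (f))) (s (r (f) (u (q) (q))))) (s (r (f) (u (q) (q))))))  →  (s (r (r (r (r (f) (q)) (s (f))) (s (r (f) (q)))) (s (r (f) (u (q) (q))))))
3. (s (r (r (r (r (f) (q)) (s (f))) (s (r (f) (q)))) (s (r (f) (u (q) (q))))))  →  (s (r (r (r (r (f) (q)) (s (f))) (s (r (f) (q)))) (s (r (f) (q)))))

normal form = (s (r (r (r (r (f) (q)) (s (f))) (s (r (f) (q)))) (s (r (f) (q)))))


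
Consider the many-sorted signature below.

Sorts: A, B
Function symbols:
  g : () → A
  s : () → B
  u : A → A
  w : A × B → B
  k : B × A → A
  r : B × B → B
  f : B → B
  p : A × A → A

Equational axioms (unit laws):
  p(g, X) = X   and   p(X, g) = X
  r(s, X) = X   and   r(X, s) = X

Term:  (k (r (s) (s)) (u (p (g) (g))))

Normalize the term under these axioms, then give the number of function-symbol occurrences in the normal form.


1. (k (r (s) (s)) (u (p (g) (g))))  →  (k (s) (u (p (g) (g))))
2. (k (s) (u (p (g) (g))))  →  (k (s) (u (g)))
normal form: (k (s) (u (g)))

size = 4


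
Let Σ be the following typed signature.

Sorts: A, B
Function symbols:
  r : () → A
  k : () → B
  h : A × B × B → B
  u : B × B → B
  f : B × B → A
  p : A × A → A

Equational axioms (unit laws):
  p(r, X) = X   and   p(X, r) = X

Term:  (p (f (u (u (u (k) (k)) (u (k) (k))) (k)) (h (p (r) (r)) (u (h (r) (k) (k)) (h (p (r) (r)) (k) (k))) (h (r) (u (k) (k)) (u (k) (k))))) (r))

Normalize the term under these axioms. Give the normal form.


1. (p (f (u (u (u (k) (k)) (u (k) (k))) (k)) (h (p (r) (r)) (u (h (r) (k) (k)) (h (p (r) (r)) (k) (k))) (h (r) (u (k) (k)) (u (k) (k))))) (r))  →  (f (u (u (u (k) (k)) (u (k) (k))) (k)) (h (p (r) (r)) (u (h (r) (k) (k)) (h (p (r) (r)) (k) (k))) (h (r) (u (k) (k)) (u (k) (k)))))
2. (f (u (u (u (k) (k)) (u (k) (k))) (k)) (h (p (r) (r)) (u (h (r) (k) (k)) (h (p (r) (r)) (k) (k))) (h (r) (u (k) (k)) (u (k) (k)))))  →  (f (u (u (u (k) (k)) (u (k) (k))) (k)) (h (r) (u (h (r) (k) (k)) (h (p (r) (r)) (k) (k))) (h (r) (u (k) (k)) (u (k) (k)))))
3. (f (u (u (u (k) (k)) (u (k) (k))) (k)) (h (r) (u (h (r) (k) (k)) (h (p (r) (r)) (k) (k))) (h (r) (u (k) (k)) (u (k) (k)))))  →  (f (u (u (u (k) (k)) (u (k) (k))) (k)) (h (r) (u (h (r) (k) (k)) (h (r) (k) (k))) (h (r) (u (k) (k)) (u (k) (k)))))

normal form = (f (u (u (u (k) (k)) (u (k) (k))) (k)) (h (r) (u (h (r) (k) (k)) (h (r) (k) (k))) (h (r) (u (k) (k)) (u (k) (k)))))


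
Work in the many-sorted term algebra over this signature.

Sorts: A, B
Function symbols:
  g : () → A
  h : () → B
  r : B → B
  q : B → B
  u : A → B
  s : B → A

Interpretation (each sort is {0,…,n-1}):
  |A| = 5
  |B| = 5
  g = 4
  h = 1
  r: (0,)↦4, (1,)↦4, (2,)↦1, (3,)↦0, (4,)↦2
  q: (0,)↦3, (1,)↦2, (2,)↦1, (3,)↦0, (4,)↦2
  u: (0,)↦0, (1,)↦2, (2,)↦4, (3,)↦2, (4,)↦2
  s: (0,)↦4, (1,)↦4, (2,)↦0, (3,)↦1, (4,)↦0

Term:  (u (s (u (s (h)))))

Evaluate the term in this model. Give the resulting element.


value = 0

  h = 1
  (s (h)) = s(1,) = 4
  (u (s (h))) = u(4,) = 2
  (s (u (s (h)))) = s(2,) = 0
  (u (s (u (s (h))))) = u(0,) = 0


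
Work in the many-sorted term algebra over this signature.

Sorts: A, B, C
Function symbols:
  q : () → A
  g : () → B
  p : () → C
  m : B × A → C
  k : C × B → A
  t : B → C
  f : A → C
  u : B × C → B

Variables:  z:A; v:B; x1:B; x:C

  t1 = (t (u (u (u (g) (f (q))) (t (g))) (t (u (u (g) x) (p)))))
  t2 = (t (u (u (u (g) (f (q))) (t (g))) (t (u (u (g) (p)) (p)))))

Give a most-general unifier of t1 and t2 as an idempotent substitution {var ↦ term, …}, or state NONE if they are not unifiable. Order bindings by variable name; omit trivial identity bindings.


{x ↦ (p)}


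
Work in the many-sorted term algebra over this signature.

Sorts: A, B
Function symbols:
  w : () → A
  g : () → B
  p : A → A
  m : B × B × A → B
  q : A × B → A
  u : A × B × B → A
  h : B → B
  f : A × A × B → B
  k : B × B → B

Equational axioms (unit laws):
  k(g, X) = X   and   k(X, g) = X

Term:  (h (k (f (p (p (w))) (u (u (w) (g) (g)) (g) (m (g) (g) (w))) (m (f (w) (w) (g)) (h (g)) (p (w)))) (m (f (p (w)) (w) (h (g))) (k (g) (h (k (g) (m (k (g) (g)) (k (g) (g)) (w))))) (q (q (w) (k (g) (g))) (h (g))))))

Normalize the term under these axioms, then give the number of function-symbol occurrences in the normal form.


size = 43

1. (h (k (f (p (p (w))) (u (u (w) (g) (g)) (g) (m (g) (g) (w))) (m (f (w) (w) (g)) (h (g)) (p (w)))) (m (f (p (w)) (w) (h (g))) (k (g) (h (k (g) (m (k (g) (g)) (k (g) (g)) (w))))) (q (q (w) (k (g) (g))) (h (g))))))  →  (h (k (f (p (p (w))) (u (u (w) (g) (g)) (g) (m (g) (g) (w))) (m (f (w) (w) (g)) (h (g)) (p (w)))) (m (f (p (w)) (w) (h (g))) (h (k (g) (m (k (g) (g)) (k (g) (g)) (w)))) (q (q (w) (k (g) (g))) (h (g))))))
2. (h (k (f (p (p (w))) (u (u (w) (g) (g)) (g) (m (g) (g) (w))) (m (f (w) (w) (g)) (h (g)) (p (w)))) (m (f (p (w)) (w) (h (g))) (h (k (g) (m (k (g) (g)) (k (g) (g)) (w)))) (q (q (w) (k (g) (g))) (h (g))))))  →  (h (k (f (p (p (w))) (u (u (w) (g) (g)) (g) (m (g) (g) (w))) (m (f (w) (w) (g)) (h (g)) (p (w)))) (m (f (p (w)) (w) (h (g))) (h (m (k (g) (g)) (k (g) (g)) (w))) (q (q (w) (k (g) (g))) (h (g))))))
3. (h (k (f (p (p (w))) (u (u (w) (g) (g)) (g) (m (g) (g) (w))) (m (f (w) (w) (g)) (h (g)) (p (w)))) (m (f (p (w)) (w) (h (g))) (h (m (k (g) (g)) (k (g) (g)) (w))) (q (q (w) (k (g) (g))) (h (g))))))  →  (h (k (f (p (p (w))) (u (u (w) (g) (g)) (g) (m (g) (g) (w))) (m (f (w) (w) (g)) (h (g)) (p (w)))) (m (f (p (w)) (w) (h (g))) (h (m (g) (k (g) (g)) (w))) (q (q (w) (k (g) (g))) (h (g))))))
4. (h (k (f (p (p (w))) (u (u (w) (g) (g)) (g) (m (g) (g) (w))) (m (f (w) (w) (g)) (h (g)) (p (w)))) (m (f (p (w)) (w) (h (g))) (h (m (g) (k (g) (g)) (w))) (q (q (w) (k (g) (g))) (h (g))))))  →  (h (k (f (p (p (w))) (u (u (w) (g) (g)) (g) (m (g) (g) (w))) (m (f (w) (w) (g)) (h (g)) (p (w)))) (m (f (p (w)) (w) (h (g))) (h (m (g) (g) (w))) (q (q (w) (k (g) (g))) (h (g))))))
5. (h (k (f (p (p (w))) (u (u (w) (g) (g)) (g) (m (g) (g) (w))) (m (f (w) (w) (g)) (h (g)) (p (w)))) (m (f (p (w)) (w) (h (g))) (h (m (g) (g) (w))) (q (q (w) (k (g) (g))) (h (g))))))  →  (h (k (f (p (p (w))) (u (u (w) (g) (g)) (g) (m (g) (g) (w))) (m (f (w) (w) (g)) (h (g)) (p (w)))) (m (f (p (w)) (w) (h (g))) (h (m (g) (g) (w))) (q (q (w) (g)) (h (g))))))
normal form: (h (k (f (p (p (w))) (u (u (w) (g) (g)) (g) (m (g) (g) (w))) (m (f (w) (w) (g)) (h (g)) (p (w)))) (m (f (p (w)) (w) (h (g))) (h (m (g) (g) (w))) (q (q (w) (g)) (h (g))))))


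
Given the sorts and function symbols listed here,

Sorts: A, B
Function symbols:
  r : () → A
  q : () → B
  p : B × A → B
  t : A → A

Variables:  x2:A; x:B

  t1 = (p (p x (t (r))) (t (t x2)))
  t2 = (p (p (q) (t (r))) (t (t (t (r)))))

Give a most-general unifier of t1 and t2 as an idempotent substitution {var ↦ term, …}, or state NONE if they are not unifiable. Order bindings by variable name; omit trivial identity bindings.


{x ↦ (q), x2 ↦ (t (r))}


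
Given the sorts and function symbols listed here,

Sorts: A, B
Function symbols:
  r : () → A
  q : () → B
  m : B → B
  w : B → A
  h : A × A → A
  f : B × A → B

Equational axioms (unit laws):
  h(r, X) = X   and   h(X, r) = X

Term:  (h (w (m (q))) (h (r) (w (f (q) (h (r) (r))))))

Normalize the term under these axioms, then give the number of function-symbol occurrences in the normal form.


size = 8

1. (h (w (m (q))) (h (r) (w (f (q) (h (r) (r))))))  →  (h (w (m (q))) (w (f (q) (h (r) (r)))))
2. (h (w (m (q))) (w (f (q) (h (r) (r)))))  →  (h (w (m (q))) (w (f (q) (r))))
normal form: (h (w (m (q))) (w (f (q) (r))))


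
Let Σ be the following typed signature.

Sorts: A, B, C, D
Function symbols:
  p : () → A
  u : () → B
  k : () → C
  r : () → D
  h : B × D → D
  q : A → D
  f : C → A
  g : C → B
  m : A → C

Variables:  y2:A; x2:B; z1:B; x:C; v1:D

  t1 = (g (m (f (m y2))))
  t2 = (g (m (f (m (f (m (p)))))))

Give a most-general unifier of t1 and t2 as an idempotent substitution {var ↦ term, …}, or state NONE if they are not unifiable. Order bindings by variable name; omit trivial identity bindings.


{y2 ↦ (f (m (p)))}


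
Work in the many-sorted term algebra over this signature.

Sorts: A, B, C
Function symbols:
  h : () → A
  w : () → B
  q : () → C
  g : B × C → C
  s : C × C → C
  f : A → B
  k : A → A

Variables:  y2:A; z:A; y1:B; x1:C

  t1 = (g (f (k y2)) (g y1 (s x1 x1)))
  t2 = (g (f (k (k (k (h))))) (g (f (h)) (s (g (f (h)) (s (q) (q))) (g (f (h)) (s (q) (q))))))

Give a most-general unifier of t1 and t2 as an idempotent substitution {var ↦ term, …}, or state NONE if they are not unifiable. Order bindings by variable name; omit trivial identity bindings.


{x1 ↦ (g (f (h)) (s (q) (q))), y1 ↦ (f (h)), y2 ↦ (k (k (h)))}


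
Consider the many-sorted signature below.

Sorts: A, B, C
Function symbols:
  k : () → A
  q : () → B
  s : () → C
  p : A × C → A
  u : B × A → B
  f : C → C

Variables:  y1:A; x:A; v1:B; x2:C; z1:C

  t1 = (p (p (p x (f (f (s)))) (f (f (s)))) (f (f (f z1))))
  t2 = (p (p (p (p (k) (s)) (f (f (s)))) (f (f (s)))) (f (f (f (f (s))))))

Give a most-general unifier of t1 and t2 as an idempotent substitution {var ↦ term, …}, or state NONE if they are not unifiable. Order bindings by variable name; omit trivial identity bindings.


{x ↦ (p (k) (s)), z1 ↦ (f (s))}


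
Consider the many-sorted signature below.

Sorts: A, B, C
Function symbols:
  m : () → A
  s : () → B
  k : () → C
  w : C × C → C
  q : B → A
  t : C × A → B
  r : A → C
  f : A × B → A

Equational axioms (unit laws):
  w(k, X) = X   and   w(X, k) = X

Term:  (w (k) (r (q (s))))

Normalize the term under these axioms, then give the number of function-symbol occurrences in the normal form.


size = 3

1. (w (k) (r (q (s))))  →  (r (q (s)))
normal form: (r (q (s)))


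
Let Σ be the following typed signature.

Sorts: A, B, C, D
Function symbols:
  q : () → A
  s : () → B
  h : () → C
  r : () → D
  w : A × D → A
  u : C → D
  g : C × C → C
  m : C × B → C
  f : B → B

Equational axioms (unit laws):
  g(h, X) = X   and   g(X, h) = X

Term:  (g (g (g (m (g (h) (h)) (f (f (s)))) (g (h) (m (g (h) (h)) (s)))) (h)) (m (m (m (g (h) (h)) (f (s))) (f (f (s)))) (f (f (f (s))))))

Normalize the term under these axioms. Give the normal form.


normal form = (g (g (m (h) (f (f (s)))) (m (h) (s))) (m (m (m (h) (f (s))) (f (f (s)))) (f (f (f (s))))))

1. (g (g (g (m (g (h) (h)) (f (f (s)))) (g (h) (m (g (h) (h)) (s)))) (h)) (m (m (m (g (h) (h)) (f (s))) (f (f (s)))) (f (f (f (s))))))  →  (g (g (m (g (h) (h)) (f (f (s)))) (g (h) (m (g (h) (h)) (s)))) (m (m (m (g (h) (h)) (f (s))) (f (f (s)))) (f (f (f (s))))))
2. (g (g (m (g (h) (h)) (f (f (s)))) (g (h) (m (g (h) (h)) (s)))) (m (m (m (g (h) (h)) (f (s))) (f (f (s)))) (f (f (f (s))))))  →  (g (g (m (h) (f (f (s)))) (g (h) (m (g (h) (h)) (s)))) (m (m (m (g (h) (h)) (f (s))) (f (f (s)))) (f (f (f (s))))))
3. (g (g (m (h) (f (f (s)))) (g (h) (m (g (h) (h)) (s)))) (m (m (m (g (h) (h)) (f (s))) (f (f (s)))) (f (f (f (s))))))  →  (g (g (m (h) (f (f (s)))) (m (g (h) (h)) (s))) (m (m (m (g (h) (h)) (f (s))) (f (f (s)))) (f (f (f (s))))))
4. (g (g (m (h) (f (f (s)))) (m (g (h) (h)) (s))) (m (m (m (g (h) (h)) (f (s))) (f (f (s)))) (f (f (f (s))))))  →  (g (g (m (h) (f (f (s)))) (m (h) (s))) (m (m (m (g (h) (h)) (f (s))) (f (f (s)))) (f (f (f (s))))))
5. (g (g (m (h) (f (f (s)))) (m (h) (s))) (m (m (m (g (h) (h)) (f (s))) (f (f (s)))) (f (f (f (s))))))  →  (g (g (m (h) (f (f (s)))) (m (h) (s))) (m (m (m (h) (f (s))) (f (f (s)))) (f (f (f (s))))))


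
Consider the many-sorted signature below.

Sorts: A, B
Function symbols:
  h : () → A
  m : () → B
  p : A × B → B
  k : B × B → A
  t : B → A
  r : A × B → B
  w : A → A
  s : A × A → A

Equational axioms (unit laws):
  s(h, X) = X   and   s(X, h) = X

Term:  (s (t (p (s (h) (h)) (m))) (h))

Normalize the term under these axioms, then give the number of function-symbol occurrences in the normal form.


1. (s (t (p (s (h) (h)) (m))) (h))  →  (t (p (s (h) (h)) (m)))
2. (t (p (s (h) (h)) (m)))  →  (t (p (h) (m)))
normal form: (t (p (h) (m)))

size = 4


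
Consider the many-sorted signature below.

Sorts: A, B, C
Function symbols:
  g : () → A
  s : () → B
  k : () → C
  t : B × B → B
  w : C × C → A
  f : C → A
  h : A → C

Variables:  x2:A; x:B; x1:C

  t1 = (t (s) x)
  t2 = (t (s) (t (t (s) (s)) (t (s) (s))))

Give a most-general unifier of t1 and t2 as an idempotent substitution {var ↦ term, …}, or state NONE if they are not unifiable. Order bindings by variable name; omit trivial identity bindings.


{x ↦ (t (t (s) (s)) (t (s) (s)))}


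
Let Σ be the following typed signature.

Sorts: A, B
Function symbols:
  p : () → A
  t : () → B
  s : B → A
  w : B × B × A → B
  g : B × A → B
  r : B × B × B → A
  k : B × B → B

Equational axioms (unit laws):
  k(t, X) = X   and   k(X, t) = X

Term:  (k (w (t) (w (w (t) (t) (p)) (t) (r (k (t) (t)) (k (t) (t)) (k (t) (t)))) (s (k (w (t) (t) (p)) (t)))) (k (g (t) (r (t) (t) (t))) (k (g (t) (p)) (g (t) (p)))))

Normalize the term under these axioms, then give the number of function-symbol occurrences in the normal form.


1. (k (w (t) (w (w (t) (t) (p)) (t) (r (k (t) (t)) (k (t) (t)) (k (t) (t)))) (s (k (w (t) (t) (p)) (t)))) (k (g (t) (r (t) (t) (t))) (k (g (t) (p)) (g (t) (p)))))  →  (k (w (t) (w (w (t) (t) (p)) (t) (r (t) (k (t) (t)) (k (t) (t)))) (s (k (w (t) (t) (p)) (t)))) (k (g (t) (r (t) (t) (t))) (k (g (t) (p)) (g (t) (p)))))
2. (k (w (t) (w (w (t) (t) (p)) (t) (r (t) (k (t) (t)) (k (t) (t)))) (s (k (w (t) (t) (p)) (t)))) (k (g (t) (r (t) (t) (t))) (k (g (t) (p)) (g (t) (p)))))  →  (k (w (t) (w (w (t) (t) (p)) (t) (r (t) (t) (k (t) (t)))) (s (k (w (t) (t) (p)) (t)))) (k (g (t) (r (t) (t) (t))) (k (g (t) (p)) (g (t) (p)))))
3. (k (w (t) (w (w (t) (t) (p)) (t) (r (t) (t) (k (t) (t)))) (s (k (w (t) (t) (p)) (t)))) (k (g (t) (r (t) (t) (t))) (k (g (t) (p)) (g (t) (p)))))  →  (k (w (t) (w (w (t) (t) (p)) (t) (r (t) (t) (t))) (s (k (w (t) (t) (p)) (t)))) (k (g (t) (r (t) (t) (t))) (k (g (t) (p)) (g (t) (p)))))
4. (k (w (t) (w (w (t) (t) (p)) (t) (r (t) (t) (t))) (s (k (w (t) (t) (p)) (t)))) (k (g (t) (r (t) (t) (t))) (k (g (t) (p)) (g (t) (p)))))  →  (k (w (t) (w (w (t) (t) (p)) (t) (r (t) (t) (t))) (s (w (t) (t) (p)))) (k (g (t) (r (t) (t) (t))) (k (g (t) (p)) (g (t) (p)))))
normal form: (k (w (t) (w (w (t) (t) (p)) (t) (r (t) (t) (t))) (s (w (t) (t) (p)))) (k (g (t) (r (t) (t) (t))) (k (g (t) (p)) (g (t) (p)))))

size = 32
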